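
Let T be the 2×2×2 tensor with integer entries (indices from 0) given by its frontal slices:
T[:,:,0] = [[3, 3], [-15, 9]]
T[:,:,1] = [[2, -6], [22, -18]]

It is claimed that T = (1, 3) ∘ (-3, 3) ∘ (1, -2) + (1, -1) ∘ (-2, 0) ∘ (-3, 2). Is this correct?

Yes

Reconstruct entrywise from the claimed factors. For example, T[0,0,0] = 3 and Σₗ aₗ[0]bₗ[0]cₗ[0] = (1)·(-3)·(1) + (1)·(-2)·(-3) = 3; checking all 8 entries, every one matches. The claim holds.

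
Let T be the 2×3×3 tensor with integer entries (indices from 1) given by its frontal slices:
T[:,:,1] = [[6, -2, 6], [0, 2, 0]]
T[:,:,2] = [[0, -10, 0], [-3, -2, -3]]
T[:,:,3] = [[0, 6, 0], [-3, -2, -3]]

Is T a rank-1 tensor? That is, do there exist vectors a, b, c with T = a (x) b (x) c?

No

The mode-3 unfolding of T (rows indexed by k, columns by (i,j) = (1,1), (1,2), (1,3), (2,1), (2,2), (2,3)) is [[6, -2, 6, 0, 2, 0], [0, -10, 0, -3, -2, -3], [0, 6, 0, -3, -2, -3]].
There the 3×3 minor on rows k ∈ {1, 2, 3}, columns (i,j) ∈ {(1,1), (1,2), (2,1)} is det [[6, -2, 0], [0, -10, -3], [0, 6, -3]] = 288 ≠ 0, so this unfolding has rank ≥ 3; CP rank is at least every unfolding rank, so rank(T) ≥ 3.
In particular rank(T) ≥ 3 > 1, so T is not rank-1.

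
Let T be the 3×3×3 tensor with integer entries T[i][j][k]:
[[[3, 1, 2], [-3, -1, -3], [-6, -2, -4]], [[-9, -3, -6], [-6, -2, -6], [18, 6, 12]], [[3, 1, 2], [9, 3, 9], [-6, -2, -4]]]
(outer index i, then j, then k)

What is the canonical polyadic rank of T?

2

Lower bound: the mode-2 unfolding of T (rows indexed by j, columns by (i,k) = (0,0), (0,1), (0,2), (1,0), (1,1), (1,2), (2,0), (2,1), (2,2)) is [[3, 1, 2, -9, -3, -6, 3, 1, 2], [-3, -1, -3, -6, -2, -6, 9, 3, 9], [-6, -2, -4, 18, 6, 12, -6, -2, -4]].
There the 2×2 minor on rows j ∈ {0, 1}, columns (i,k) ∈ {(0,0), (0,2)} is det [[3, 2], [-3, -3]] = -3 ≠ 0, so this unfolding has rank ≥ 2; CP rank is at least every unfolding rank, so rank(T) ≥ 2. (This is only a lower bound: in general the CP rank may exceed every unfolding rank, so we still need to exhibit 2 rank-1 terms summing to T.)
Upper bound — finding two terms. Write S_k = T[:,:,k] for the frontal slices: S₀ = [[3, -3, -6], [-9, -6, 18], [3, 9, -6]], S₁ = [[1, -1, -2], [-3, -2, 6], [1, 3, -2]], S₂ = [[2, -3, -4], [-6, -6, 12], [2, 9, -4]].
If T = a₁ ⊗ b₁ ⊗ c₁ + a₂ ⊗ b₂ ⊗ c₂ then each S_k = c₁[k]·a₁b₁ᵀ + c₂[k]·a₂b₂ᵀ. S₀ and S₂ are linearly independent, so a₁b₁ᵀ and a₂b₂ᵀ must span the same plane of matrices: they are the rank-1 matrices of the form x·S₀ + y·S₂.
The 2×2 minor of x·S₀ + y·S₂ on rows {0,1}, columns {0,1} is −45·x² − 75·xy − 30·y² = (-15)·(3·x + 2·y)(x + y), vanishing at (x:y) = (2:-3) and (1:-1).
M₁ = 2·S₀ − 3·S₂ = [[0, 3, 0], [0, 6, 0], [0, -9, 0]] = 3·[1, 2, -3][0, 1, 0]ᵀ and M₂ = S₀ − S₂ = [[1, 0, -2], [-3, 0, 6], [1, 0, -2]] = [1, -3, 1][1, 0, -2]ᵀ, so take a₁ = [1, 2, -3], b₁ = [0, 1, 0], a₂ = [1, -3, 1], b₂ = [1, 0, -2].
Each slice is an integer combination of E₁ = a₁b₁ᵀ and E₂ = a₂b₂ᵀ: S₀ = −3·E₁ + 3·E₂, S₁ = −E₁ + E₂, S₂ = −3·E₁ + 2·E₂; reading off coefficients, c₁ = [-3, -1, -3] and c₂ = [3, 1, 2].
Hence T = [1, 2, -3] ⊗ [0, 1, 0] ⊗ [-3, -1, -3] + [1, -3, 1] ⊗ [1, 0, -2] ⊗ [3, 1, 2], so rank(T) ≤ 2.
These bounds meet, so rank(T) = 2.
Check entry T[0,1,1] = -1: (1)·(1)·(-1) + (1)·(0)·(1) = -1.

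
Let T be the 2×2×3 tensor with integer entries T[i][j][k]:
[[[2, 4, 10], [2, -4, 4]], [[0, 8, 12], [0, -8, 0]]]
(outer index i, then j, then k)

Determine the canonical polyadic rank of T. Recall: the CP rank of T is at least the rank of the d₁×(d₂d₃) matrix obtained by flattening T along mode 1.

3

Lower bound: the mode-3 unfolding of T (rows indexed by k, columns by (i,j) = (0,0), (0,1), (1,0), (1,1)) is [[2, 2, 0, 0], [4, -4, 8, -8], [10, 4, 12, 0]].
There the 3×3 minor on rows k ∈ {0, 1, 2}, columns (i,j) ∈ {(0,0), (0,1), (1,0)} is det [[2, 2, 0], [4, -4, 8], [10, 4, 12]] = -96 ≠ 0, so this unfolding has rank ≥ 3; CP rank is at least every unfolding rank, so rank(T) ≥ 3. (This is only a lower bound: in general the CP rank may exceed every unfolding rank, so we still need to exhibit 3 rank-1 terms summing to T.)
Upper bound: T is a sum of 3 rank-1 terms, T = [1, 1] ⊗ [1, 1] ⊗ [4, 0, 8] + [1, 2] ⊗ [0, 1] ⊗ [-4, 0, -2] + [1, 2] ⊗ [1, -1] ⊗ [-2, 4, 2] (written with every a and b primitive with positive leading entry and the scale carried by c; CP decompositions are not unique, and this one is verified by expanding entrywise), so rank(T) ≤ 3.
These bounds meet, so rank(T) = 3.
Check entry T[0,0,2] = 10: (1)·(1)·(8) + (1)·(0)·(-2) + (1)·(1)·(2) = 10.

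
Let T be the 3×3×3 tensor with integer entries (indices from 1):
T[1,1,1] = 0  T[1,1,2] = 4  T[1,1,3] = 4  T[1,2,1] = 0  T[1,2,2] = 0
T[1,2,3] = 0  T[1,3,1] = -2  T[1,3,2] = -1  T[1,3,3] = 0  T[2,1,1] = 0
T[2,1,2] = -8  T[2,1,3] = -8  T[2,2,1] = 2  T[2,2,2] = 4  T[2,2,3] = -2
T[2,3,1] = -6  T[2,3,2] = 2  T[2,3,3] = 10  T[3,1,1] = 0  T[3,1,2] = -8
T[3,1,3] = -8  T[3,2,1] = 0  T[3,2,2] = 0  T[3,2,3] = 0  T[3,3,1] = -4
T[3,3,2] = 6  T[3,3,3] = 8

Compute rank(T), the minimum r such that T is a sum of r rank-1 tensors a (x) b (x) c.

3

Lower bound: in the mode-2 unfolding of T (rows indexed by j, columns by (i,k)) the 3×3 minor on rows j ∈ {1, 2, 3}, columns (i,k) ∈ {(1,1), (1,2), (2,1)} is det [[0, 4, 0], [0, 0, 2], [-2, -1, -6]] = -16 ≠ 0, so that unfolding has rank ≥ 3 and hence rank(T) ≥ 3 (CP rank is at least every unfolding rank, though it can be larger).
Upper bound: T is a sum of 3 rank-1 terms, T = [0, 1, 0] (x) [0, 1, -1] (x) [2, 4, -2] + [1, -2, -2] (x) [2, 0, -1] (x) [0, 2, 2] + [1, 2, 2] (x) [0, 0, 1] (x) [-2, 1, 2] (one valid choice — decompositions are not unique — normalised so each a, b is primitive with positive first nonzero entry; check it by expanding all entries), so rank(T) ≤ 3.
These bounds meet, so rank(T) = 3.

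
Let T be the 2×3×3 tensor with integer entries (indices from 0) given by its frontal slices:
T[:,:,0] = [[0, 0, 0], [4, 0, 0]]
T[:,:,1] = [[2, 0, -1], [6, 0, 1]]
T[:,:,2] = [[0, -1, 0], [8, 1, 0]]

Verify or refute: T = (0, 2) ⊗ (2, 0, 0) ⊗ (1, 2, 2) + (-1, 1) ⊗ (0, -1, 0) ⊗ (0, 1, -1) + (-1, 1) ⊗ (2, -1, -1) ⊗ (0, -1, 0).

Reconstruct entrywise from the claimed factors. For example, T[1,2,0] = 0 and Σₗ aₗ[1]bₗ[2]cₗ[0] = (2)·(0)·(1) + (1)·(0)·(0) + (1)·(-1)·(0) = 0; checking all 18 entries, every one matches. The claim holds.

Yes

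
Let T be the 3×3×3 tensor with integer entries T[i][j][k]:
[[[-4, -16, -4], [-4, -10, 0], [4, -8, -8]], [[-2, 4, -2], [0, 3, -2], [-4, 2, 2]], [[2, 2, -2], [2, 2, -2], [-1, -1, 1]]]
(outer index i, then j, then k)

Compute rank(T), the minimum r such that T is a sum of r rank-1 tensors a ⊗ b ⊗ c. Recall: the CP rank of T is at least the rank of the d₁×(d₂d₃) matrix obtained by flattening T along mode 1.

Lower bound: the mode-3 unfolding of T (rows indexed by k, columns by (i,j) = (0,0), (0,1), (0,2), (1,0), (1,1), (1,2), (2,0), (2,1), (2,2)) is [[-4, -4, 4, -2, 0, -4, 2, 2, -1], [-16, -10, -8, 4, 3, 2, 2, 2, -1], [-4, 0, -8, -2, -2, 2, -2, -2, 1]].
There the 3×3 minor on rows k ∈ {0, 1, 2}, columns (i,j) ∈ {(0,0), (0,1), (0,2)} is det [[-4, -4, 4], [-16, -10, -8], [-4, 0, -8]] = -96 ≠ 0, so this unfolding has rank ≥ 3; CP rank is at least every unfolding rank, so rank(T) ≥ 3. (This is only a lower bound: in general the CP rank may exceed every unfolding rank, so we still need to exhibit 3 rank-1 terms summing to T.)
Upper bound: T is a sum of 3 rank-1 terms, T = [2, -1, -1] ⊗ [2, 2, -1] ⊗ [-1, -1, 1] + [2, -1, 0] ⊗ [2, 1, 2] ⊗ [1, -2, -1] + [2, 1, 0] ⊗ [2, 1, 1] ⊗ [-1, -1, -1] (written with every a and b primitive with positive leading entry and the scale carried by c; CP decompositions are not unique, and this one is verified by expanding entrywise), so rank(T) ≤ 3.
These bounds meet, so rank(T) = 3.
Check entry T[2,0,0] = 2: (-1)·(2)·(-1) + (0)·(2)·(1) + (0)·(2)·(-1) = 2.

3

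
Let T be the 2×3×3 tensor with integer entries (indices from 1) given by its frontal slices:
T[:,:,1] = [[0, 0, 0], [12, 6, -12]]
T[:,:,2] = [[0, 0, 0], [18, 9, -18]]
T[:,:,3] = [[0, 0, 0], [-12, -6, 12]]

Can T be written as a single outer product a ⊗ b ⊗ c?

If T = a ⊗ b ⊗ c then every fibre of T is a multiple of the corresponding factor, so read the factors off the fibres through the nonzero entry T[2,1,1] = 12.
The mode-1 fibre T[:,1,1] = [0, 12] gives a = [0, 1] (primitive direction); the mode-2 fibre T[2,:,1] = [12, 6, -12] gives b = [2, 1, -2]; then c[k] = T[2,1,k] / (a[2]·b[1]) = [12, 18, -12] / 2 = [6, 9, -6].
Expanding [0, 1] ⊗ [2, 1, -2] ⊗ [6, 9, -6] reproduces all 18 entries of T, so T = [0, 1] ⊗ [2, 1, -2] ⊗ [6, 9, -6] and rank(T) ≤ 1.
Equivalently every frontal slice T[:,:,k] is c[k] times the rank-1 matrix [0, 1] ⊗ [2, 1, -2]. So T has rank 1 (it is nonzero).

Yes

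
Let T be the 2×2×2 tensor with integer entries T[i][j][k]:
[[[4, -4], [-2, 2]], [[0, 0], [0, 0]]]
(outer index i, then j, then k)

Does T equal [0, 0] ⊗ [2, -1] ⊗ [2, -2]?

Reconstruct entry (0,0,0) from the claimed factors: Σₗ aₗ[0]bₗ[0]cₗ[0] = (0)·(2)·(2) = 0, but T[0,0,0] = 4. The claim is false.

No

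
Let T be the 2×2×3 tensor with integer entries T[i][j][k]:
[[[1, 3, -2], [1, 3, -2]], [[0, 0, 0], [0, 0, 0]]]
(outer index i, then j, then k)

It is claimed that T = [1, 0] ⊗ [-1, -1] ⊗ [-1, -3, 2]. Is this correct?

Reconstruct entrywise from the claimed factors. For example, T[0,1,1] = 3 and Σₗ aₗ[0]bₗ[1]cₗ[1] = (1)·(-1)·(-3) = 3; checking all 12 entries, every one matches. The claim holds.

Yes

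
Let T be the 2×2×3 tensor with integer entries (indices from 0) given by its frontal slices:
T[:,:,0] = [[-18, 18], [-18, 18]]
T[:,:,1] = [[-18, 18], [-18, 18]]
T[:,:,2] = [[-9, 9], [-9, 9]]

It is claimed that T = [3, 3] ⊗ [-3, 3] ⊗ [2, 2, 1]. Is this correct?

Yes

Reconstruct entrywise from the claimed factors. For example, T[1,1,2] = 9 and Σₗ aₗ[1]bₗ[1]cₗ[2] = (3)·(3)·(1) = 9; checking all 12 entries, every one matches. The claim holds.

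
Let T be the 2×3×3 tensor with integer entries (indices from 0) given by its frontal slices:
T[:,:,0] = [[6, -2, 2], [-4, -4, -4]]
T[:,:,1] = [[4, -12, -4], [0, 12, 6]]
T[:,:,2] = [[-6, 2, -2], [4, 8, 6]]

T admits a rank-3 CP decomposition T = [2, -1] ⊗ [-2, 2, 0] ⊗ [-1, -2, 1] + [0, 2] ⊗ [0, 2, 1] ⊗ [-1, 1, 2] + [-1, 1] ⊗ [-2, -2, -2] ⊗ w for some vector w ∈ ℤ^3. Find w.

w = [1, -2, -1]

Subtract the known terms from T to get the rank-1 residual R = [-1, 1] ⊗ [-2, -2, -2] ⊗ w, so R[i,j,k] = a[i]·b[j]·w[k]. Pick indices with nonzero a[0]·b[0] = (-1)·(-2) = 2. Only the fibre through (0,0,·) is needed: R[0,0,:] = T[0,0,:] − Σₗ aₗ[0]bₗ[0]cₗ = [6, 4, -6] − (2)·(-2)·[-1, -2, 1] − (0)·(0)·[-1, 1, 2] = [2, -4, -2]. Then w[k] = R[0,0,k] / 2 for each k, giving w = [2, -4, -2] / 2 = [1, -2, -1].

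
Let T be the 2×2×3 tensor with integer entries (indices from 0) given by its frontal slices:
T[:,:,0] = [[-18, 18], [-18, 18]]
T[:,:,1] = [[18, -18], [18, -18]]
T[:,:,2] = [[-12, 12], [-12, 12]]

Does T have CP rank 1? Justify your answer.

Yes

The mode-1 fibre T[:,0,0] = [-18, -18] gives a = [1, 1] (primitive direction); the mode-2 fibre T[0,:,0] = [-18, 18] gives b = [1, -1]; then c[k] = T[0,0,k] / (a[0]·b[0]) = [-18, 18, -12] / 1 = [-18, 18, -12].
Expanding [1, 1] ⊗ [1, -1] ⊗ [-18, 18, -12] reproduces all 12 entries of T, so T = [1, 1] ⊗ [1, -1] ⊗ [-18, 18, -12] and rank(T) ≤ 1.
Equivalently every frontal slice T[:,:,k] is c[k] times the rank-1 matrix [1, 1] ⊗ [1, -1]. So T has rank 1 (it is nonzero).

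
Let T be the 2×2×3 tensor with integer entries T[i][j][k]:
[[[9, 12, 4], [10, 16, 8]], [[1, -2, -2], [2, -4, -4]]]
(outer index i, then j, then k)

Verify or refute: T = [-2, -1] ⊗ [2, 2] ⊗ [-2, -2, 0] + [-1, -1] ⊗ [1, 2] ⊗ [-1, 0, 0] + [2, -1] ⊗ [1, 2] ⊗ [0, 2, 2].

Reconstruct entry (1,0,0) from the claimed factors: Σₗ aₗ[1]bₗ[0]cₗ[0] = (-1)·(2)·(-2) + (-1)·(1)·(-1) + (-1)·(1)·(0) = 5, but T[1,0,0] = 1. The claim is false.

No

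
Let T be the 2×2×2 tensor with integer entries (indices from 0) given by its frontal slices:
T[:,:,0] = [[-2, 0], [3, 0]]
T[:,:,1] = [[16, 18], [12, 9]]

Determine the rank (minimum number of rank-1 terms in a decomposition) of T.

Lower bound: the mode-3 unfolding of T (rows indexed by k, columns by (i,j) = (0,0), (0,1), (1,0), (1,1)) is [[-2, 0, 3, 0], [16, 18, 12, 9]].
There the 2×2 minor on rows k ∈ {0, 1}, columns (i,j) ∈ {(0,0), (0,1)} is det [[-2, 0], [16, 18]] = -36 ≠ 0, so this unfolding has rank ≥ 2; CP rank is at least every unfolding rank, so rank(T) ≥ 2. (Flattening ranks never certify an upper bound on CP rank; for that we must actually write T with 2 rank-1 terms.)
Upper bound — finding two terms. Write S_k = T[:,:,k] for the frontal slices: S₀ = [[-2, 0], [3, 0]], S₁ = [[16, 18], [12, 9]].
If T = a₁ ∘ b₁ ∘ c₁ + a₂ ∘ b₂ ∘ c₂ then each S_k = c₁[k]·a₁b₁ᵀ + c₂[k]·a₂b₂ᵀ. S₀ and S₁ are linearly independent, so a₁b₁ᵀ and a₂b₂ᵀ must span the same plane of matrices: they are the rank-1 matrices of the form x·S₀ + y·S₁.
det(x·S₀ + y·S₁) is −72·xy − 72·y² = (-72)·(y)(x + y), vanishing at (x:y) = (1:0) and (1:-1).
M₁ = S₀ = [[-2, 0], [3, 0]] = −[2, -3][1, 0]ᵀ and M₂ = S₀ − S₁ = [[-18, -18], [-9, -9]] = (-9)·[2, 1][1, 1]ᵀ, so take a₁ = [2, -3], b₁ = [1, 0], a₂ = [2, 1], b₂ = [1, 1].
Each slice is an integer combination of E₁ = a₁b₁ᵀ and E₂ = a₂b₂ᵀ: S₀ = −E₁, S₁ = −E₁ + 9·E₂; reading off coefficients, c₁ = [-1, -1] and c₂ = [0, 9].
Hence T = [2, -3] ∘ [1, 0] ∘ [-1, -1] + [2, 1] ∘ [1, 1] ∘ [0, 9], so rank(T) ≤ 2.
These bounds meet, so rank(T) = 2.

2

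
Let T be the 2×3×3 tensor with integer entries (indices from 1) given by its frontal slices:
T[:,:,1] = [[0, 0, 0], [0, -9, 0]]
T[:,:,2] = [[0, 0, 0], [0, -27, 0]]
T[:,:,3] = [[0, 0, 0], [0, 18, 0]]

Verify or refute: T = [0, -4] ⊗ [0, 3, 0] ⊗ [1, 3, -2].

Reconstruct entry (2,2,1) from the claimed factors: Σₗ aₗ[2]bₗ[2]cₗ[1] = (-4)·(3)·(1) = -12, but T[2,2,1] = -9. The claim is false.

No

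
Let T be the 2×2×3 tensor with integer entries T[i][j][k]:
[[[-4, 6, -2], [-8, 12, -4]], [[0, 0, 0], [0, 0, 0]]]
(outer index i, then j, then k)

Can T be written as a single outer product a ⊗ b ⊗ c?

Yes

The mode-1 fibre T[:,0,0] = [-4, 0] gives a = [1, 0] (primitive direction); the mode-2 fibre T[0,:,0] = [-4, -8] gives b = [1, 2]; then c[k] = T[0,0,k] / (a[0]·b[0]) = [-4, 6, -2] / 1 = [-4, 6, -2].
Expanding [1, 0] ⊗ [1, 2] ⊗ [-4, 6, -2] reproduces all 12 entries of T, so T = [1, 0] ⊗ [1, 2] ⊗ [-4, 6, -2] and rank(T) ≤ 1.
Equivalently every frontal slice T[:,:,k] is c[k] times the rank-1 matrix [1, 0] ⊗ [1, 2]. So T has rank 1 (it is nonzero).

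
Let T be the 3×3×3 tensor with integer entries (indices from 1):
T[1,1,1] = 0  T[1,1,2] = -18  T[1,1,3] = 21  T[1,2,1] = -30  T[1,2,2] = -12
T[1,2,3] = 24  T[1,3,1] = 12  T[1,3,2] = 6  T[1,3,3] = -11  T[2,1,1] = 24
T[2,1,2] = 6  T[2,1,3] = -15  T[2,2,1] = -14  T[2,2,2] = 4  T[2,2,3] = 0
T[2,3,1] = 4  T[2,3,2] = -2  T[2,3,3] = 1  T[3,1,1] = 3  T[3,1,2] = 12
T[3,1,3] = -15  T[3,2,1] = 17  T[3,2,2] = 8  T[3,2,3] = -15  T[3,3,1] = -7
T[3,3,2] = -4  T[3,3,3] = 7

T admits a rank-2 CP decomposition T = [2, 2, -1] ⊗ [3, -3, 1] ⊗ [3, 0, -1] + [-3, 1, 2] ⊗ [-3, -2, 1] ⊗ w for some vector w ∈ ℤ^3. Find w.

w = [-2, -2, 3]

Subtract the known terms from T to get the rank-1 residual R = [-3, 1, 2] ⊗ [-3, -2, 1] ⊗ w, so R[i,j,k] = a[i]·b[j]·w[k]. Pick indices with nonzero a[1]·b[1] = (-3)·(-3) = 9. Only the fibre through (1,1,·) is needed: R[1,1,:] = T[1,1,:] − Σₗ aₗ[1]bₗ[1]cₗ = [0, -18, 21] − (2)·(3)·[3, 0, -1] = [-18, -18, 27]. Then w[k] = R[1,1,k] / 9 for each k, giving w = [-18, -18, 27] / 9 = [-2, -2, 3].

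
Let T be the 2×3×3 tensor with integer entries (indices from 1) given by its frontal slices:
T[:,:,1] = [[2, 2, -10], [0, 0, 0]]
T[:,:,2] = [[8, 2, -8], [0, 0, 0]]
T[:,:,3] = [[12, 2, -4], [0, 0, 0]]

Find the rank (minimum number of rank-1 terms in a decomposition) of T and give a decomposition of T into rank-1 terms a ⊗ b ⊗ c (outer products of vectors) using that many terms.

rank(T) = 3

Lower bound: the mode-2 unfolding of T (rows indexed by j, columns by (i,k) = (1,1), (1,2), (1,3), (2,1), (2,2), (2,3)) is [[2, 8, 12, 0, 0, 0], [2, 2, 2, 0, 0, 0], [-10, -8, -4, 0, 0, 0]].
There the 3×3 minor on rows j ∈ {1, 2, 3}, columns (i,k) ∈ {(1,1), (1,2), (1,3)} is det [[2, 8, 12], [2, 2, 2], [-10, -8, -4]] = -32 ≠ 0, so this unfolding has rank ≥ 3; CP rank is at least every unfolding rank, so rank(T) ≥ 3. (Unfolding ranks only ever bound the CP rank from below — rank(T) can be strictly larger than all of them — so the matching upper bound has to come from an explicit 3-term decomposition.)
Upper bound: T is a sum of 3 rank-1 terms, T = [1, 0] ⊗ [1, 0, -1] ⊗ [2, 4, 4] + [1, 0] ⊗ [1, 0, 1] ⊗ [-4, 0, 4] + [1, 0] ⊗ [2, 1, -2] ⊗ [2, 2, 2] (one valid choice — decompositions are not unique — normalised so each a, b is primitive with positive first nonzero entry; check it by expanding all entries), so rank(T) ≤ 3.
These bounds meet, so rank(T) = 3.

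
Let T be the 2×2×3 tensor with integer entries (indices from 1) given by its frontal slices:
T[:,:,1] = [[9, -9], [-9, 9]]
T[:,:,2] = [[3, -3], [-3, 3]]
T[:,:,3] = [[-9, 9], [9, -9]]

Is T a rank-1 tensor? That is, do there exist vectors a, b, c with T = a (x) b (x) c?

If T = a (x) b (x) c then every fibre of T is a multiple of the corresponding factor, so read the factors off the fibres through the nonzero entry T[1,1,1] = 9.
The mode-1 fibre T[:,1,1] = [9, -9] gives a = (1, -1) (primitive direction); the mode-2 fibre T[1,:,1] = [9, -9] gives b = (1, -1); then c[k] = T[1,1,k] / (a[1]·b[1]) = [9, 3, -9] / 1 = (9, 3, -9).
Expanding (1, -1) (x) (1, -1) (x) (9, 3, -9) reproduces all 12 entries of T, so T = (1, -1) (x) (1, -1) (x) (9, 3, -9) and rank(T) ≤ 1.
Equivalently every frontal slice T[:,:,k] is c[k] times the rank-1 matrix (1, -1) (x) (1, -1). So T has rank 1 (it is nonzero).

Yes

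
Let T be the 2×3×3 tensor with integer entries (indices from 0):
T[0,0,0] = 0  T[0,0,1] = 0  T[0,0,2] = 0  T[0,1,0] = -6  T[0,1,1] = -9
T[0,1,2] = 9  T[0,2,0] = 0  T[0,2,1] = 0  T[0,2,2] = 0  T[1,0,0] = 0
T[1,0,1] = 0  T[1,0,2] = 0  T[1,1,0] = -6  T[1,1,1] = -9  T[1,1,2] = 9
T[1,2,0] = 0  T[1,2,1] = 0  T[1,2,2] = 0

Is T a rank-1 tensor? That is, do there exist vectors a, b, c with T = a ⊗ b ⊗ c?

Yes

The mode-1 fibre T[:,1,0] = [-6, -6] gives a = [1, 1] (primitive direction); the mode-2 fibre T[0,:,0] = [0, -6, 0] gives b = [0, 1, 0]; then c[k] = T[0,1,k] / (a[0]·b[1]) = [-6, -9, 9] / 1 = [-6, -9, 9].
Expanding [1, 1] ⊗ [0, 1, 0] ⊗ [-6, -9, 9] reproduces all 18 entries of T, so T = [1, 1] ⊗ [0, 1, 0] ⊗ [-6, -9, 9] and rank(T) ≤ 1.
Equivalently every frontal slice T[:,:,k] is c[k] times the rank-1 matrix [1, 1] ⊗ [0, 1, 0]. So T has rank 1 (it is nonzero).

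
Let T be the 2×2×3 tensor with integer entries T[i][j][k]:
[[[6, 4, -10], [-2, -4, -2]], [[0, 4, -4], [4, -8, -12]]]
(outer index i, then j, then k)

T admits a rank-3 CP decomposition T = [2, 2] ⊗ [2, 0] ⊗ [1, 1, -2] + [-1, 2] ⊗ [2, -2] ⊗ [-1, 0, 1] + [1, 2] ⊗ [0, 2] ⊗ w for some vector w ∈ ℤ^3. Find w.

w = [0, -2, -2]

Subtract the known terms from T to get the rank-1 residual R = [1, 2] ⊗ [0, 2] ⊗ w, so R[i,j,k] = a[i]·b[j]·w[k]. Pick indices with nonzero a[0]·b[1] = (1)·(2) = 2. Only the fibre through (0,1,·) is needed: R[0,1,:] = T[0,1,:] − Σₗ aₗ[0]bₗ[1]cₗ = [-2, -4, -2] − (2)·(0)·[1, 1, -2] − (-1)·(-2)·[-1, 0, 1] = [0, -4, -4]. Then w[k] = R[0,1,k] / 2 for each k, giving w = [0, -4, -4] / 2 = [0, -2, -2].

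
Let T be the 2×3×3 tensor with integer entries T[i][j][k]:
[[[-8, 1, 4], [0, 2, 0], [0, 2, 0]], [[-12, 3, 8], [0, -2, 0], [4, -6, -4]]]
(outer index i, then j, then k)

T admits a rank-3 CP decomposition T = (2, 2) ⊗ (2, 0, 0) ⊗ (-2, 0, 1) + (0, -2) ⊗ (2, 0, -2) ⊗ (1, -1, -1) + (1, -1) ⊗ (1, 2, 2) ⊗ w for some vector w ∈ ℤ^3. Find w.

w = (0, 1, 0)

Subtract the known terms from T to get the rank-1 residual R = (1, -1) ⊗ (1, 2, 2) ⊗ w, so R[i,j,k] = a[i]·b[j]·w[k]. Pick indices with nonzero a[0]·b[0] = (1)·(1) = 1. Only the fibre through (0,0,·) is needed: R[0,0,:] = T[0,0,:] − Σₗ aₗ[0]bₗ[0]cₗ = [-8, 1, 4] − (2)·(2)·(-2, 0, 1) − (0)·(2)·(1, -1, -1) = [0, 1, 0]. Then w[k] = R[0,0,k] / 1 for each k, giving w = [0, 1, 0] / 1 = (0, 1, 0).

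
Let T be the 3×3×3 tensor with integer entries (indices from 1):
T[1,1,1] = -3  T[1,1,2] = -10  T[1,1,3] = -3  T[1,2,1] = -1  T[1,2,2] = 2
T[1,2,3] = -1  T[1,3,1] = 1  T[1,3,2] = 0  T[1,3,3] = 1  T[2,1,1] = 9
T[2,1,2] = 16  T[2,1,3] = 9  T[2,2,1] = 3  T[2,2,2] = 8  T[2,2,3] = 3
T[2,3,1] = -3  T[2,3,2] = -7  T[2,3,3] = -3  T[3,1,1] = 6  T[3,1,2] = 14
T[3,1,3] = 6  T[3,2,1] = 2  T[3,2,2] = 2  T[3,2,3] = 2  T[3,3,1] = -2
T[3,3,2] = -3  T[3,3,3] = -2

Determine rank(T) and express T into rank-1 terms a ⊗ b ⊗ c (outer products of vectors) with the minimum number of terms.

rank(T) = 2

Lower bound: in the mode-1 unfolding of T (rows indexed by i, columns by (j,k)) the 2×2 minor on rows i ∈ {1, 2}, columns (j,k) ∈ {(1,1), (1,2)} is det [[-3, -10], [9, 16]] = 42 ≠ 0, so that unfolding has rank ≥ 2 and hence rank(T) ≥ 2 (CP rank is at least every unfolding rank, though it can be larger).
Upper bound: with S_k = T[:,:,k], the two rank-1 terms a₁b₁ᵀ, a₂b₂ᵀ are the rank-1 members of the pencil x·S₁ + y·S₂.
The 2×2 minor of x·S₁ + y·S₂ on rows {1,2}, columns {1,2} is −56·xy − 112·y² = (-56)·(x + 2·y)(y), vanishing at (x:y) = (2:-1) and (1:0).
M₁ = 2·S₁ − S₂ = [[4, -4, 2], [2, -2, 1], [-2, 2, -1]] = (2, 1, -1)(2, -2, 1)ᵀ and M₂ = S₁ = [[-3, -1, 1], [9, 3, -3], [6, 2, -2]] = −(1, -3, -2)(3, 1, -1)ᵀ, so take a₁ = (2, 1, -1), b₁ = (2, -2, 1), a₂ = (1, -3, -2), b₂ = (3, 1, -1).
Each slice is an integer combination of E₁ = a₁b₁ᵀ and E₂ = a₂b₂ᵀ: S₁ = −E₂, S₂ = −E₁ − 2·E₂, S₃ = −E₂; reading off coefficients, c₁ = (0, -1, 0) and c₂ = (-1, -2, -1).
Hence T = (2, 1, -1) ⊗ (2, -2, 1) ⊗ (0, -1, 0) + (1, -3, -2) ⊗ (3, 1, -1) ⊗ (-1, -2, -1), so rank(T) ≤ 2.
These bounds meet, so rank(T) = 2.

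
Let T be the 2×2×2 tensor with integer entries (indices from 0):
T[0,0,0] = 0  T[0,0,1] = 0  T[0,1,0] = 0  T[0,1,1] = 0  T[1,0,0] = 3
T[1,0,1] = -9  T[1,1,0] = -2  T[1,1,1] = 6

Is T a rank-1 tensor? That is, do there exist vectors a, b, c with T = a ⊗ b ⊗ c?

If T = a ⊗ b ⊗ c then every fibre of T is a multiple of the corresponding factor, so read the factors off the fibres through the nonzero entry T[1,0,0] = 3.
The mode-1 fibre T[:,0,0] = [0, 3] gives a = [0, 1] (primitive direction); the mode-2 fibre T[1,:,0] = [3, -2] gives b = [3, -2]; then c[k] = T[1,0,k] / (a[1]·b[0]) = [3, -9] / 3 = [1, -3].
Expanding [0, 1] ⊗ [3, -2] ⊗ [1, -3] reproduces all 8 entries of T, so T = [0, 1] ⊗ [3, -2] ⊗ [1, -3] and rank(T) ≤ 1.
Equivalently every frontal slice T[:,:,k] is c[k] times the rank-1 matrix [0, 1] ⊗ [3, -2]. So T has rank 1 (it is nonzero).

Yes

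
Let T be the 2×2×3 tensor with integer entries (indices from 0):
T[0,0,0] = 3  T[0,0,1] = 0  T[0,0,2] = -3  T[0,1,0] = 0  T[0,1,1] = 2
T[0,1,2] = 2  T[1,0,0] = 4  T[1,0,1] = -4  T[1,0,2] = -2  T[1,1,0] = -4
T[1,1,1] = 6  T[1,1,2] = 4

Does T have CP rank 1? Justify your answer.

The mode-3 unfolding of T (rows indexed by k, columns by (i,j) = (0,0), (0,1), (1,0), (1,1)) is [[3, 0, 4, -4], [0, 2, -4, 6], [-3, 2, -2, 4]].
There the 3×3 minor on rows k ∈ {0, 1, 2}, columns (i,j) ∈ {(0,0), (0,1), (1,0)} is det [[3, 0, 4], [0, 2, -4], [-3, 2, -2]] = 36 ≠ 0, so this unfolding has rank ≥ 3; CP rank is at least every unfolding rank, so rank(T) ≥ 3.
In particular rank(T) ≥ 3 > 1, so T is not rank-1.

No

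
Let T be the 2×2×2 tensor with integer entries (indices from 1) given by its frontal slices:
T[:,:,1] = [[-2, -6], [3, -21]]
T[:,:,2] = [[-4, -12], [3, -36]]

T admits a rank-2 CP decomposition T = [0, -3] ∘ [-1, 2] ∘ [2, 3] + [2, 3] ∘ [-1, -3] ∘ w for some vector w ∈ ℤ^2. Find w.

w = [1, 2]

Subtract the known terms from T to get the rank-1 residual R = [2, 3] ∘ [-1, -3] ∘ w, so R[i,j,k] = a[i]·b[j]·w[k]. Pick indices with nonzero a[1]·b[1] = (2)·(-1) = -2. Only the fibre through (1,1,·) is needed: R[1,1,:] = T[1,1,:] − Σₗ aₗ[1]bₗ[1]cₗ = [-2, -4] − (0)·(-1)·[2, 3] = [-2, -4]. Then w[k] = R[1,1,k] / -2 for each k, giving w = [-2, -4] / -2 = [1, 2].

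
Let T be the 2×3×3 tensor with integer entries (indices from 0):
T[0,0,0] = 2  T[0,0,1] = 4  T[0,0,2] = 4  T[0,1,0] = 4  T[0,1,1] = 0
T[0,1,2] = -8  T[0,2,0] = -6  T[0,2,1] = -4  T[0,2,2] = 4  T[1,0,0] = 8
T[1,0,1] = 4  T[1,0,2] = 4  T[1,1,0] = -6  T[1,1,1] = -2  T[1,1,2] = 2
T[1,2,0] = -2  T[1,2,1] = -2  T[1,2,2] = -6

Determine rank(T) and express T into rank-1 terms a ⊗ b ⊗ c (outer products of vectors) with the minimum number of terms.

Lower bound: the mode-3 unfolding of T (rows indexed by k, columns by (i,j) = (0,0), (0,1), (0,2), (1,0), (1,1), (1,2)) is [[2, 4, -6, 8, -6, -2], [4, 0, -4, 4, -2, -2], [4, -8, 4, 4, 2, -6]].
There the 3×3 minor on rows k ∈ {0, 1, 2}, columns (i,j) ∈ {(0,0), (0,1), (1,0)} is det [[2, 4, 8], [4, 0, 4], [4, -8, 4]] = -192 ≠ 0, so this unfolding has rank ≥ 3; CP rank is at least every unfolding rank, so rank(T) ≥ 3. (Unfolding ranks only ever bound the CP rank from below — rank(T) can be strictly larger than all of them — so the matching upper bound has to come from an explicit 3-term decomposition.)
Upper bound: T is a sum of 3 rank-1 terms, T = [0, 1] ⊗ [2, -1, -1] ⊗ [4, 2, 2] + [1, 0] ⊗ [1, 0, -1] ⊗ [2, 4, 4] + [2, -1] ⊗ [0, 1, -1] ⊗ [2, 0, -4] (written with every a and b primitive with positive leading entry and the scale carried by c; CP decompositions are not unique, and this one is verified by expanding entrywise), so rank(T) ≤ 3.
These bounds meet, so rank(T) = 3.
Check entry T[0,1,1] = 0: (0)·(-1)·(2) + (1)·(0)·(4) + (2)·(1)·(0) = 0.

rank(T) = 3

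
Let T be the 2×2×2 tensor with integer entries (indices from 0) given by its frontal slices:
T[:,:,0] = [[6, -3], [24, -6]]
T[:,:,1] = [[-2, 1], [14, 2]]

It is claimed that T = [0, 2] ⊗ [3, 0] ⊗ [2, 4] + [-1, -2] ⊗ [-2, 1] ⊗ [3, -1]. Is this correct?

No

Reconstruct entry (1,0,1) from the claimed factors: Σₗ aₗ[1]bₗ[0]cₗ[1] = (2)·(3)·(4) + (-2)·(-2)·(-1) = 20, but T[1,0,1] = 14. The claim is false.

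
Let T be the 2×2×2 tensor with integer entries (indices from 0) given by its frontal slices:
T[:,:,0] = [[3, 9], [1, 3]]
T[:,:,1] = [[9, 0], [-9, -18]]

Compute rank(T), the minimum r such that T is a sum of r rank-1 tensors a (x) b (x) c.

Lower bound: the mode-3 unfolding of T (rows indexed by k, columns by (i,j) = (0,0), (0,1), (1,0), (1,1)) is [[3, 9, 1, 3], [9, 0, -9, -18]].
There the 2×2 minor on rows k ∈ {0, 1}, columns (i,j) ∈ {(0,0), (0,1)} is det [[3, 9], [9, 0]] = -81 ≠ 0, so this unfolding has rank ≥ 2; CP rank is at least every unfolding rank, so rank(T) ≥ 2. (This is only a lower bound: in general the CP rank may exceed every unfolding rank, so we still need to exhibit 2 rank-1 terms summing to T.)
Upper bound — finding two terms. Write S_k = T[:,:,k] for the frontal slices: S₀ = [[3, 9], [1, 3]], S₁ = [[9, 0], [-9, -18]].
If T = a₁ (x) b₁ (x) c₁ + a₂ (x) b₂ (x) c₂ then each S_k = c₁[k]·a₁b₁ᵀ + c₂[k]·a₂b₂ᵀ. S₀ and S₁ are linearly independent, so a₁b₁ᵀ and a₂b₂ᵀ must span the same plane of matrices: they are the rank-1 matrices of the form x·S₀ + y·S₁.
det(x·S₀ + y·S₁) is 54·xy − 162·y² = 54·(x − 3·y)(y), vanishing at (x:y) = (3:1) and (1:0).
M₁ = 3·S₀ + S₁ = [[18, 27], [-6, -9]] = 3·(3, -1)(2, 3)ᵀ and M₂ = S₀ = [[3, 9], [1, 3]] = (3, 1)(1, 3)ᵀ, so take a₁ = (3, -1), b₁ = (2, 3), a₂ = (3, 1), b₂ = (1, 3).
Each slice is an integer combination of E₁ = a₁b₁ᵀ and E₂ = a₂b₂ᵀ: S₀ = E₂, S₁ = 3·E₁ − 3·E₂; reading off coefficients, c₁ = (0, 3) and c₂ = (1, -3).
Hence T = (3, -1) (x) (2, 3) (x) (0, 3) + (3, 1) (x) (1, 3) (x) (1, -3), so rank(T) ≤ 2.
These bounds meet, so rank(T) = 2.

2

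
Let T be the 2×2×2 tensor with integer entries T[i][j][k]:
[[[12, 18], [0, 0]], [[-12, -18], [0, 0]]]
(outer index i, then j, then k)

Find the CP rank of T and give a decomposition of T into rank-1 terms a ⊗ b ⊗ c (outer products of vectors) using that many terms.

Lower bound: T ≠ 0 (e.g. T[0,0,0] = 12), so rank(T) ≥ 1.
Upper bound: if T = a ⊗ b ⊗ c then every fibre of T is a multiple of the corresponding factor, so read the factors off the fibres through the nonzero entry T[0,0,0] = 12.
The mode-1 fibre T[:,0,0] = [12, -12] gives a = [1, -1] (primitive direction); the mode-2 fibre T[0,:,0] = [12, 0] gives b = [1, 0]; then c[k] = T[0,0,k] / (a[0]·b[0]) = [12, 18] / 1 = [12, 18].
Expanding [1, -1] ⊗ [1, 0] ⊗ [12, 18] reproduces all 8 entries of T, so T = [1, -1] ⊗ [1, 0] ⊗ [12, 18] and rank(T) ≤ 1.
These bounds meet, so rank(T) = 1.

rank(T) = 1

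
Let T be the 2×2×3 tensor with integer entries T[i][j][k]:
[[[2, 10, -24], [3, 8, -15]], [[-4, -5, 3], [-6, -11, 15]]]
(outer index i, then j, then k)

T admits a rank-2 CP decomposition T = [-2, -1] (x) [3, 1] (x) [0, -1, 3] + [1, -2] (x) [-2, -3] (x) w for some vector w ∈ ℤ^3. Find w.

w = [-1, -2, 3]

Subtract the known terms from T to get the rank-1 residual R = [1, -2] (x) [-2, -3] (x) w, so R[i,j,k] = a[i]·b[j]·w[k]. Pick indices with nonzero a[0]·b[0] = (1)·(-2) = -2. Only the fibre through (0,0,·) is needed: R[0,0,:] = T[0,0,:] − Σₗ aₗ[0]bₗ[0]cₗ = [2, 10, -24] − (-2)·(3)·[0, -1, 3] = [2, 4, -6]. Then w[k] = R[0,0,k] / -2 for each k, giving w = [2, 4, -6] / -2 = [-1, -2, 3].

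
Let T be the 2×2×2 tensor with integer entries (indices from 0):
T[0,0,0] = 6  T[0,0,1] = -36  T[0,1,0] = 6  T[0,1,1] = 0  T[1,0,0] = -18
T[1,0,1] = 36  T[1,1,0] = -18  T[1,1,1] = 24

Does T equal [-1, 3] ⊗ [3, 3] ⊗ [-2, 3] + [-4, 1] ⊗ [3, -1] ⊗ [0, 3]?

Reconstruct entry (0,0,1) from the claimed factors: Σₗ aₗ[0]bₗ[0]cₗ[1] = (-1)·(3)·(3) + (-4)·(3)·(3) = -45, but T[0,0,1] = -36. The claim is false.

No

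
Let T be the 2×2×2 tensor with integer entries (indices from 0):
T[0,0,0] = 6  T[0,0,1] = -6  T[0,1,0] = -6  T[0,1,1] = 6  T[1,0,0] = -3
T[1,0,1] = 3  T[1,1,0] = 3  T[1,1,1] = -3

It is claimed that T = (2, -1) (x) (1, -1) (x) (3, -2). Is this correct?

Reconstruct entry (0,0,1) from the claimed factors: Σₗ aₗ[0]bₗ[0]cₗ[1] = (2)·(1)·(-2) = -4, but T[0,0,1] = -6. The claim is false.

No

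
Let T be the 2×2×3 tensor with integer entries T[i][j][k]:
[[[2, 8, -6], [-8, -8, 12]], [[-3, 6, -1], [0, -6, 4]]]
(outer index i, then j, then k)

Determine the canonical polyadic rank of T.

3

Lower bound: the mode-3 unfolding of T (rows indexed by k, columns by (i,j) = (0,0), (0,1), (1,0), (1,1)) is [[2, -8, -3, 0], [8, -8, 6, -6], [-6, 12, -1, 4]].
There the 3×3 minor on rows k ∈ {0, 1, 2}, columns (i,j) ∈ {(0,0), (0,1), (1,0)} is det [[2, -8, -3], [8, -8, 6], [-6, 12, -1]] = -48 ≠ 0, so this unfolding has rank ≥ 3; CP rank is at least every unfolding rank, so rank(T) ≥ 3. (Flattening ranks never certify an upper bound on CP rank; for that we must actually write T with 3 rank-1 terms.)
Upper bound: T is a sum of 3 rank-1 terms, T = [0, 1] ⊗ [1, -1] ⊗ [-4, 2, 2] + [2, 1] ⊗ [1, -1] ⊗ [2, 4, -4] + [2, 1] ⊗ [1, 2] ⊗ [-1, 0, 1] (written with every a and b primitive with positive leading entry and the scale carried by c; CP decompositions are not unique, and this one is verified by expanding entrywise), so rank(T) ≤ 3.
These bounds meet, so rank(T) = 3.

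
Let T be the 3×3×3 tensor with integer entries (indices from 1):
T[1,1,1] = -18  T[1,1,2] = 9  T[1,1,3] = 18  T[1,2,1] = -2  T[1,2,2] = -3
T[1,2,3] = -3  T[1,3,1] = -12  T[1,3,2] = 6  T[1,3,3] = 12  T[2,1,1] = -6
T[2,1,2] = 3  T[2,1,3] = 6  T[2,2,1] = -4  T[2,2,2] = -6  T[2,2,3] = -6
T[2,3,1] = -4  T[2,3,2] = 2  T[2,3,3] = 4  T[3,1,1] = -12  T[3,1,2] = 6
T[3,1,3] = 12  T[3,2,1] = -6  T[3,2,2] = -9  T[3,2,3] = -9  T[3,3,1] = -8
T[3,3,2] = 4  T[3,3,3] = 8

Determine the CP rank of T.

Lower bound: the mode-1 unfolding of T (rows indexed by i, columns by (j,k) = (1,1), (1,2), (1,3), (2,1), (2,2), (2,3), (3,1), (3,2), (3,3)) is [[-18, 9, 18, -2, -3, -3, -12, 6, 12], [-6, 3, 6, -4, -6, -6, -4, 2, 4], [-12, 6, 12, -6, -9, -9, -8, 4, 8]].
There the 2×2 minor on rows i ∈ {1, 2}, columns (j,k) ∈ {(1,1), (2,1)} is det [[-18, -2], [-6, -4]] = 60 ≠ 0, so this unfolding has rank ≥ 2; CP rank is at least every unfolding rank, so rank(T) ≥ 2. (Unfolding ranks only ever bound the CP rank from below — rank(T) can be strictly larger than all of them — so the matching upper bound has to come from an explicit 2-term decomposition.)
Upper bound — finding two terms. Write S_k = T[:,:,k] for the frontal slices: S₁ = [[-18, -2, -12], [-6, -4, -4], [-12, -6, -8]], S₂ = [[9, -3, 6], [3, -6, 2], [6, -9, 4]], S₃ = [[18, -3, 12], [6, -6, 4], [12, -9, 8]].
If T = a₁ ⊗ b₁ ⊗ c₁ + a₂ ⊗ b₂ ⊗ c₂ then each S_k = c₁[k]·a₁b₁ᵀ + c₂[k]·a₂b₂ᵀ. S₁ and S₂ are linearly independent, so a₁b₁ᵀ and a₂b₂ᵀ must span the same plane of matrices: they are the rank-1 matrices of the form x·S₁ + y·S₂.
The 2×2 minor of x·S₁ + y·S₂ on rows {1,2}, columns {1,2} is 60·x² + 60·xy − 45·y² = 15·(2·x + 3·y)(2·x − y), vanishing at (x:y) = (3:-2) and (1:2).
M₁ = 3·S₁ − 2·S₂ = [[-72, 0, -48], [-24, 0, -16], [-48, 0, -32]] = (-8)·(3, 1, 2)(3, 0, 2)ᵀ and M₂ = S₁ + 2·S₂ = [[0, -8, 0], [0, -16, 0], [0, -24, 0]] = (-8)·(1, 2, 3)(0, 1, 0)ᵀ, so take a₁ = (3, 1, 2), b₁ = (3, 0, 2), a₂ = (1, 2, 3), b₂ = (0, 1, 0).
Each slice is an integer combination of E₁ = a₁b₁ᵀ and E₂ = a₂b₂ᵀ: S₁ = −2·E₁ − 2·E₂, S₂ = E₁ − 3·E₂, S₃ = 2·E₁ − 3·E₂; reading off coefficients, c₁ = (-2, 1, 2) and c₂ = (-2, -3, -3).
Hence T = (3, 1, 2) ⊗ (3, 0, 2) ⊗ (-2, 1, 2) + (1, 2, 3) ⊗ (0, 1, 0) ⊗ (-2, -3, -3), so rank(T) ≤ 2.
These bounds meet, so rank(T) = 2.
Check entry T[1,3,3] = 12: (3)·(2)·(2) + (1)·(0)·(-3) = 12.

2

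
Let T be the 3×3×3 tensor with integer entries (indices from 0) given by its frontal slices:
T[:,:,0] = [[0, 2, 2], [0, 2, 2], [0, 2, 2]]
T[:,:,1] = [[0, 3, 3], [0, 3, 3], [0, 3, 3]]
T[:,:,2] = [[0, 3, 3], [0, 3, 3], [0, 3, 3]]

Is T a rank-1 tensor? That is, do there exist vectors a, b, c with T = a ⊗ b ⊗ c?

Yes

If T = a ⊗ b ⊗ c then every fibre of T is a multiple of the corresponding factor, so read the factors off the fibres through the nonzero entry T[0,1,0] = 2.
The mode-1 fibre T[:,1,0] = [2, 2, 2] gives a = [1, 1, 1] (primitive direction); the mode-2 fibre T[0,:,0] = [0, 2, 2] gives b = [0, 1, 1]; then c[k] = T[0,1,k] / (a[0]·b[1]) = [2, 3, 3] / 1 = [2, 3, 3].
Expanding [1, 1, 1] ⊗ [0, 1, 1] ⊗ [2, 3, 3] reproduces all 27 entries of T, so T = [1, 1, 1] ⊗ [0, 1, 1] ⊗ [2, 3, 3] and rank(T) ≤ 1.
Equivalently every frontal slice T[:,:,k] is c[k] times the rank-1 matrix [1, 1, 1] ⊗ [0, 1, 1]. So T has rank 1 (it is nonzero).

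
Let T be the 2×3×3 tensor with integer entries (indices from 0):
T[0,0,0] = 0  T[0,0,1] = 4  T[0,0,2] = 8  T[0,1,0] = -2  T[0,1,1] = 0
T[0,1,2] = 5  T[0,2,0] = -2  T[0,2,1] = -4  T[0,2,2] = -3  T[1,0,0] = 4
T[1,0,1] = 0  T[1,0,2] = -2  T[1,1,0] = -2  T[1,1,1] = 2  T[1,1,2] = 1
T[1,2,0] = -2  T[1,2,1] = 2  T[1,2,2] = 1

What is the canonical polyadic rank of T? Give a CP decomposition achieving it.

Lower bound: the mode-2 unfolding of T (rows indexed by j, columns by (i,k) = (0,0), (0,1), (0,2), (1,0), (1,1), (1,2)) is [[0, 4, 8, 4, 0, -2], [-2, 0, 5, -2, 2, 1], [-2, -4, -3, -2, 2, 1]].
There the 3×3 minor on rows j ∈ {0, 1, 2}, columns (i,k) ∈ {(0,0), (0,1), (1,0)} is det [[0, 4, 4], [-2, 0, -2], [-2, -4, -2]] = 32 ≠ 0, so this unfolding has rank ≥ 3; CP rank is at least every unfolding rank, so rank(T) ≥ 3. (Unfolding ranks only ever bound the CP rank from below — rank(T) can be strictly larger than all of them — so the matching upper bound has to come from an explicit 3-term decomposition.)
Upper bound: T is a sum of 3 rank-1 terms, T = [0, 1] (x) [1, -1, -1] (x) [4, 0, -2] + [1, -1] (x) [0, 1, 1] (x) [-2, -2, 1] + [1, 0] (x) [2, 1, -1] (x) [0, 2, 4] (written with every a and b primitive with positive leading entry and the scale carried by c; CP decompositions are not unique, and this one is verified by expanding entrywise), so rank(T) ≤ 3.
These bounds meet, so rank(T) = 3.
Check entry T[0,0,2] = 8: (0)·(1)·(-2) + (1)·(0)·(1) + (1)·(2)·(4) = 8.

rank(T) = 3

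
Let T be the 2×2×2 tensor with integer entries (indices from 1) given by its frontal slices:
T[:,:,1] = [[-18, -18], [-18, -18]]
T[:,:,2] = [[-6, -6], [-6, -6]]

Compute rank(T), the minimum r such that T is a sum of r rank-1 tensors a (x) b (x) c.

Lower bound: T ≠ 0 (e.g. T[1,1,1] = -18), so rank(T) ≥ 1.
Upper bound: the mode-1 fibre T[:,1,1] = [-18, -18] gives a = (1, 1) (primitive direction); the mode-2 fibre T[1,:,1] = [-18, -18] gives b = (1, 1); then c[k] = T[1,1,k] / (a[1]·b[1]) = [-18, -6] / 1 = (-18, -6).
Expanding (1, 1) (x) (1, 1) (x) (-18, -6) reproduces all 8 entries of T, so T = (1, 1) (x) (1, 1) (x) (-18, -6) and rank(T) ≤ 1.
These bounds meet, so rank(T) = 1.

1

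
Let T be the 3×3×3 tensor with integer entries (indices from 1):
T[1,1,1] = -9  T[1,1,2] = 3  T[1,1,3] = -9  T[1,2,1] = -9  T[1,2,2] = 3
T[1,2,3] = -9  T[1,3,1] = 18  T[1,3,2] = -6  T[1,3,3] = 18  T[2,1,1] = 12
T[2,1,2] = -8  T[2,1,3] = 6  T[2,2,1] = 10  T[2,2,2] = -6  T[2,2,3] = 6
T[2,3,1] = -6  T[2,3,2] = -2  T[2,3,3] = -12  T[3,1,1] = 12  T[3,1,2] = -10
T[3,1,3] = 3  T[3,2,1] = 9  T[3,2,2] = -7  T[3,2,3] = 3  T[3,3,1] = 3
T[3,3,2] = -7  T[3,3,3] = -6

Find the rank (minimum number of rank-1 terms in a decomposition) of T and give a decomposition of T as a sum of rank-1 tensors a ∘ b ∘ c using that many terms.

rank(T) = 2

Lower bound: the mode-1 unfolding of T (rows indexed by i, columns by (j,k) = (1,1), (1,2), (1,3), (2,1), (2,2), (2,3), (3,1), (3,2), (3,3)) is [[-9, 3, -9, -9, 3, -9, 18, -6, 18], [12, -8, 6, 10, -6, 6, -6, -2, -12], [12, -10, 3, 9, -7, 3, 3, -7, -6]].
There the 2×2 minor on rows i ∈ {1, 2}, columns (j,k) ∈ {(1,1), (1,2)} is det [[-9, 3], [12, -8]] = 36 ≠ 0, so this unfolding has rank ≥ 2; CP rank is at least every unfolding rank, so rank(T) ≥ 2. (Flattening ranks never certify an upper bound on CP rank; for that we must actually write T with 2 rank-1 terms.)
Upper bound — finding two terms. Write S_k = T[:,:,k] for the frontal slices: S₁ = [[-9, -9, 18], [12, 10, -6], [12, 9, 3]], S₂ = [[3, 3, -6], [-8, -6, -2], [-10, -7, -7]], S₃ = [[-9, -9, 18], [6, 6, -12], [3, 3, -6]].
If T = a₁ ∘ b₁ ∘ c₁ + a₂ ∘ b₂ ∘ c₂ then each S_k = c₁[k]·a₁b₁ᵀ + c₂[k]·a₂b₂ᵀ. S₁ and S₂ are linearly independent, so a₁b₁ᵀ and a₂b₂ᵀ must span the same plane of matrices: they are the rank-1 matrices of the form x·S₁ + y·S₂.
The 2×2 minor of x·S₁ + y·S₂ on rows {1,2}, columns {1,2} is 18·x² − 24·xy + 6·y² = 6·(3·x − y)(x − y), vanishing at (x:y) = (1:3) and (1:1).
M₁ = S₁ + 3·S₂ = [[0, 0, 0], [-12, -8, -12], [-18, -12, -18]] = (-2)·[0, 2, 3][3, 2, 3]ᵀ and M₂ = S₁ + S₂ = [[-6, -6, 12], [4, 4, -8], [2, 2, -4]] = (-2)·[3, -2, -1][1, 1, -2]ᵀ, so take a₁ = [0, 2, 3], b₁ = [3, 2, 3], a₂ = [3, -2, -1], b₂ = [1, 1, -2].
Each slice is an integer combination of E₁ = a₁b₁ᵀ and E₂ = a₂b₂ᵀ: S₁ = E₁ − 3·E₂, S₂ = −E₁ + E₂, S₃ = −3·E₂; reading off coefficients, c₁ = [1, -1, 0] and c₂ = [-3, 1, -3].
Hence T = [0, 2, 3] ∘ [3, 2, 3] ∘ [1, -1, 0] + [3, -2, -1] ∘ [1, 1, -2] ∘ [-3, 1, -3], so rank(T) ≤ 2.
These bounds meet, so rank(T) = 2.
Check entry T[2,2,1] = 10: (2)·(2)·(1) + (-2)·(1)·(-3) = 10.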